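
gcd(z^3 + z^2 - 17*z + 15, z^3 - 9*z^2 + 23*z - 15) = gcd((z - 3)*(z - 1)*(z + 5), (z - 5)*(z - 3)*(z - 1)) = z^2 - 4*z + 3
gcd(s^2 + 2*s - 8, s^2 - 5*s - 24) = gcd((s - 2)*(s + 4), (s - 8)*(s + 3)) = 1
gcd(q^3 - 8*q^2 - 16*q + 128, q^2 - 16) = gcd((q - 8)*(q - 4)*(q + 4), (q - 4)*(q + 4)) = q^2 - 16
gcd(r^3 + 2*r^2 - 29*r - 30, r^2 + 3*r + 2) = r + 1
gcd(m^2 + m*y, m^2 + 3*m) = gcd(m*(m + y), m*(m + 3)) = m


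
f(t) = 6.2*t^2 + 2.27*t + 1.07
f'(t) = 12.4*t + 2.27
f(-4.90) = 138.81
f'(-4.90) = -58.49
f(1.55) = 19.48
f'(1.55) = 21.49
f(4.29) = 124.91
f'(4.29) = 55.47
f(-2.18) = 25.59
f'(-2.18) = -24.76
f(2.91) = 60.18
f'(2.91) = 38.35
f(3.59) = 89.13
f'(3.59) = 46.79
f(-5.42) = 170.90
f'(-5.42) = -64.94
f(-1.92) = 19.57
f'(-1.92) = -21.54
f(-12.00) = 866.63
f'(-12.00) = -146.53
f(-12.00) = 866.63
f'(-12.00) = -146.53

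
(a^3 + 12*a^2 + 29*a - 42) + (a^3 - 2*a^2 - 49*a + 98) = 2*a^3 + 10*a^2 - 20*a + 56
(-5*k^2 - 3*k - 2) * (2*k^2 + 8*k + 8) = -10*k^4 - 46*k^3 - 68*k^2 - 40*k - 16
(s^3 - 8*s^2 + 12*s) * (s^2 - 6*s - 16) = s^5 - 14*s^4 + 44*s^3 + 56*s^2 - 192*s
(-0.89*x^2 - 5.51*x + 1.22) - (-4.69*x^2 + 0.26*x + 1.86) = 3.8*x^2 - 5.77*x - 0.64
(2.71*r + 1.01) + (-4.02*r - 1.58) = -1.31*r - 0.57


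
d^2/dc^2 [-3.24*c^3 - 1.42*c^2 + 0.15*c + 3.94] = -19.44*c - 2.84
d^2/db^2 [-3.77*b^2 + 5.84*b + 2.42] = -7.54000000000000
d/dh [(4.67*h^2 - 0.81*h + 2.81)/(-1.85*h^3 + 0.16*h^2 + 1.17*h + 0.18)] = (8.6395*h^4 - 2.997*h^3 + 21.189*h^2 + 0.782*h - 3.4335)/(3.4225*h^6 - 0.592*h^5 - 4.3034*h^4 - 0.2916*h^3 + 1.4265*h^2 + 0.4212*h + 0.0324)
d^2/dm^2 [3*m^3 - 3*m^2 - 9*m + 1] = 18*m - 6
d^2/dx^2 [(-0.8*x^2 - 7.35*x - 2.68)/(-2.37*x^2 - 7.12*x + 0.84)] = (55.56939*x^3 + 99.8755920000001*x^2 + 359.134632*x + 371.439392)/(13.312053*x^6 + 119.976984*x^5 + 346.282596*x^4 + 275.897152*x^3 - 122.733072*x^2 + 15.071616*x - 0.592704)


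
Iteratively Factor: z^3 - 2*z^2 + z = (z)*(z^2 - 2*z + 1) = z*(z - 1)*(z - 1)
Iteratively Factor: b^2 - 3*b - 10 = (b - 5)*(b + 2)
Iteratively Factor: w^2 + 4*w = (w + 4)*(w)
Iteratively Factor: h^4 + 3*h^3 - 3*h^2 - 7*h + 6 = (h + 3)*(h^3 - 3*h + 2) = (h + 2)*(h + 3)*(h^2 - 2*h + 1) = (h - 1)*(h + 2)*(h + 3)*(h - 1)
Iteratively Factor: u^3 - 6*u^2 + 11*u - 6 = (u - 3)*(u^2 - 3*u + 2) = (u - 3)*(u - 1)*(u - 2)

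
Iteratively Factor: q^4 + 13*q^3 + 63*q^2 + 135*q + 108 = (q + 3)*(q^3 + 10*q^2 + 33*q + 36) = (q + 3)*(q + 4)*(q^2 + 6*q + 9) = (q + 3)^2*(q + 4)*(q + 3)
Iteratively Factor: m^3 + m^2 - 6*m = (m)*(m^2 + m - 6) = m*(m - 2)*(m + 3)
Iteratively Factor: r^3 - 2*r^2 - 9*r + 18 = (r + 3)*(r^2 - 5*r + 6) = (r - 2)*(r + 3)*(r - 3)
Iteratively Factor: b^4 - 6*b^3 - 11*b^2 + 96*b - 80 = (b - 5)*(b^3 - b^2 - 16*b + 16) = (b - 5)*(b - 4)*(b^2 + 3*b - 4) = (b - 5)*(b - 4)*(b - 1)*(b + 4)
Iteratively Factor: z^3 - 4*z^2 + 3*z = (z - 3)*(z^2 - z) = z*(z - 3)*(z - 1)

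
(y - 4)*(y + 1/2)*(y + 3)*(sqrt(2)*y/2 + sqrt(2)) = sqrt(2)*y^4/2 + 3*sqrt(2)*y^3/4 - 27*sqrt(2)*y^2/4 - 31*sqrt(2)*y/2 - 6*sqrt(2)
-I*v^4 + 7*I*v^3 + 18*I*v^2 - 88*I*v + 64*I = (v - 8)*(v - 2)*(v + 4)*(-I*v + I)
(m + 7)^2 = m^2 + 14*m + 49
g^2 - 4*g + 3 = (g - 3)*(g - 1)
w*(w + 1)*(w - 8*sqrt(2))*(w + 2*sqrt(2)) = w^4 - 6*sqrt(2)*w^3 + w^3 - 32*w^2 - 6*sqrt(2)*w^2 - 32*w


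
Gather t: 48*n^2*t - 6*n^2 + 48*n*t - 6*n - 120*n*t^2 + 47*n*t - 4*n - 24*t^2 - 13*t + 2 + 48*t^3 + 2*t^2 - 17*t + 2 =-6*n^2 - 10*n + 48*t^3 + t^2*(-120*n - 22) + t*(48*n^2 + 95*n - 30) + 4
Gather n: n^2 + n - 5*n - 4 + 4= n^2 - 4*n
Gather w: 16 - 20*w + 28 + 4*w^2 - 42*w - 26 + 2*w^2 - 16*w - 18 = 6*w^2 - 78*w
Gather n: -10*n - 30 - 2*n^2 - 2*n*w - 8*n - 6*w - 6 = -2*n^2 + n*(-2*w - 18) - 6*w - 36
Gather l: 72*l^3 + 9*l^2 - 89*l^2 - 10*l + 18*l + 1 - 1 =72*l^3 - 80*l^2 + 8*l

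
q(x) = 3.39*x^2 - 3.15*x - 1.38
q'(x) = 6.78*x - 3.15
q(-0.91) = 4.29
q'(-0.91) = -9.32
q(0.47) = -2.11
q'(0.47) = 0.04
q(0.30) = -2.02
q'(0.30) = -1.12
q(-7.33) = 203.85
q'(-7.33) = -52.85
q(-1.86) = 16.21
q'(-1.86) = -15.76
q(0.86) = -1.58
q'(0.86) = 2.68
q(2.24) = 8.57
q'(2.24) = 12.04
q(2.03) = 6.20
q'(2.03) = 10.61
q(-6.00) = 139.56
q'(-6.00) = -43.83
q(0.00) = -1.38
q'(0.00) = -3.15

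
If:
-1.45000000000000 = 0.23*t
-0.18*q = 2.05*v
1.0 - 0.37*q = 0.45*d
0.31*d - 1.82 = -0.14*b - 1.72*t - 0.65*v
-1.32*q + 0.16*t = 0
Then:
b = 83.83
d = 2.85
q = -0.76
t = -6.30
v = 0.07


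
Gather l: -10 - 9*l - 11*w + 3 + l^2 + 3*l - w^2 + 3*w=l^2 - 6*l - w^2 - 8*w - 7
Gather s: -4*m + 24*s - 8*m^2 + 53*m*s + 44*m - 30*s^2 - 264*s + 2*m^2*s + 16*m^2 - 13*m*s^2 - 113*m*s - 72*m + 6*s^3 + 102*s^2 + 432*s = 8*m^2 - 32*m + 6*s^3 + s^2*(72 - 13*m) + s*(2*m^2 - 60*m + 192)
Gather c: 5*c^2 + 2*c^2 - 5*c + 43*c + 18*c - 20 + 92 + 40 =7*c^2 + 56*c + 112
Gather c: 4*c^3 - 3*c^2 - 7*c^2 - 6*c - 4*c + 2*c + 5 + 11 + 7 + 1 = 4*c^3 - 10*c^2 - 8*c + 24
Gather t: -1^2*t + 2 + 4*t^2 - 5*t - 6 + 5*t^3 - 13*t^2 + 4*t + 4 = 5*t^3 - 9*t^2 - 2*t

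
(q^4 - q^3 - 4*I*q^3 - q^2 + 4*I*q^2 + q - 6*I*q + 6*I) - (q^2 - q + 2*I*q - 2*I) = q^4 - q^3 - 4*I*q^3 - 2*q^2 + 4*I*q^2 + 2*q - 8*I*q + 8*I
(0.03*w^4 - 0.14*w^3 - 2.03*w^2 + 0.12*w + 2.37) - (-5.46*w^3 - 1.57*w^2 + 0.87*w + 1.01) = 0.03*w^4 + 5.32*w^3 - 0.46*w^2 - 0.75*w + 1.36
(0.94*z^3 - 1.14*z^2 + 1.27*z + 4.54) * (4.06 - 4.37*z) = -4.1078*z^4 + 8.7982*z^3 - 10.1783*z^2 - 14.6836*z + 18.4324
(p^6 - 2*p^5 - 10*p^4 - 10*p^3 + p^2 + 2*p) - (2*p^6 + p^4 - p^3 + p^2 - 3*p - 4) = -p^6 - 2*p^5 - 11*p^4 - 9*p^3 + 5*p + 4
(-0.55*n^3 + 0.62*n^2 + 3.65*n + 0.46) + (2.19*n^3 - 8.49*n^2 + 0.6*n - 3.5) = 1.64*n^3 - 7.87*n^2 + 4.25*n - 3.04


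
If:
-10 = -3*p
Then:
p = 10/3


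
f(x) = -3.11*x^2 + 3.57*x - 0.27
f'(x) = 3.57 - 6.22*x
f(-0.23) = -1.26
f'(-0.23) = 5.00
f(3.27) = -21.85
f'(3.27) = -16.77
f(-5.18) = -102.21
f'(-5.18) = 35.79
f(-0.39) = -2.14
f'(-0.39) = 6.00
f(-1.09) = -7.86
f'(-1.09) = 10.35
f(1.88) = -4.55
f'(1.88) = -8.12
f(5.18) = -65.23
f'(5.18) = -28.65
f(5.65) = -79.38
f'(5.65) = -31.57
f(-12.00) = -490.95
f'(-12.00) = 78.21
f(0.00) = -0.27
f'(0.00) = 3.57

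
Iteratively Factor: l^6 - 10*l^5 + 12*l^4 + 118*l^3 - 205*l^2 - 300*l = (l - 5)*(l^5 - 5*l^4 - 13*l^3 + 53*l^2 + 60*l) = (l - 5)*(l - 4)*(l^4 - l^3 - 17*l^2 - 15*l) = (l - 5)*(l - 4)*(l + 3)*(l^3 - 4*l^2 - 5*l) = (l - 5)^2*(l - 4)*(l + 3)*(l^2 + l) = l*(l - 5)^2*(l - 4)*(l + 3)*(l + 1)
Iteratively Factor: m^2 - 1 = (m - 1)*(m + 1)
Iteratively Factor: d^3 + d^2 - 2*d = (d + 2)*(d^2 - d) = (d - 1)*(d + 2)*(d)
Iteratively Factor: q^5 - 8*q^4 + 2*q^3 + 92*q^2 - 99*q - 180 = (q - 4)*(q^4 - 4*q^3 - 14*q^2 + 36*q + 45) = (q - 4)*(q - 3)*(q^3 - q^2 - 17*q - 15) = (q - 4)*(q - 3)*(q + 3)*(q^2 - 4*q - 5) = (q - 4)*(q - 3)*(q + 1)*(q + 3)*(q - 5)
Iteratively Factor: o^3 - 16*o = (o)*(o^2 - 16) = o*(o - 4)*(o + 4)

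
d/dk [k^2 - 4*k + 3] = 2*k - 4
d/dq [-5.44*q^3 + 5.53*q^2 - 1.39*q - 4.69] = -16.32*q^2 + 11.06*q - 1.39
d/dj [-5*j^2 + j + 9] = 1 - 10*j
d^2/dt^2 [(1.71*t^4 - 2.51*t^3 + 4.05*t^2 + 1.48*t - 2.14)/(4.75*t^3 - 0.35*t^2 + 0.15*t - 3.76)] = (1.13686837721616e-13*t^8 + 172.3927*t^6 + 393.7902*t^5 - 1135.69194*t^4 + 1059.32718*t^3 + 573.090792*t^2 - 453.246636*t + 121.72018)/(107.171875*t^9 - 23.690625*t^8 + 11.89875*t^7 - 256.044125*t^6 + 37.88175*t^5 - 17.479425*t^4 + 202.648575*t^3 - 15.09828*t^2 + 6.36192*t - 53.157376)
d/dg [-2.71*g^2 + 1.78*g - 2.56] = 1.78 - 5.42*g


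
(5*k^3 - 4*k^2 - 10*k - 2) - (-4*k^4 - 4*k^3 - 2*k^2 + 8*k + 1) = 4*k^4 + 9*k^3 - 2*k^2 - 18*k - 3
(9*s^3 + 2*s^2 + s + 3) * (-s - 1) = -9*s^4 - 11*s^3 - 3*s^2 - 4*s - 3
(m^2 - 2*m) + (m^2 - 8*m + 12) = 2*m^2 - 10*m + 12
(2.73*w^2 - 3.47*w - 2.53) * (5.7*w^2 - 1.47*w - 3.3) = 15.561*w^4 - 23.7921*w^3 - 18.3291*w^2 + 15.1701*w + 8.349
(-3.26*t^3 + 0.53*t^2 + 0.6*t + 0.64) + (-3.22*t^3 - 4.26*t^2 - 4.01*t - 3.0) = -6.48*t^3 - 3.73*t^2 - 3.41*t - 2.36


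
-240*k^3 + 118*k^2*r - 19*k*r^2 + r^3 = (-8*k + r)*(-6*k + r)*(-5*k + r)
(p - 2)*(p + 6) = p^2 + 4*p - 12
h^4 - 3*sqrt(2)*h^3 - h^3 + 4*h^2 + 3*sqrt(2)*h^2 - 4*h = h*(h - 1)*(h - 2*sqrt(2))*(h - sqrt(2))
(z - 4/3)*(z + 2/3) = z^2 - 2*z/3 - 8/9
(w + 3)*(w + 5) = w^2 + 8*w + 15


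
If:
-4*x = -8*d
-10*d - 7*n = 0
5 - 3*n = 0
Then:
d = -7/6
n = 5/3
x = -7/3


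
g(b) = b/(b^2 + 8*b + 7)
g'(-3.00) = -0.03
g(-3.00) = 0.38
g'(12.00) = 0.00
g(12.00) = 0.05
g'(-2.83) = -0.02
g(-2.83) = 0.37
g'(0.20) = 0.09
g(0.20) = 0.02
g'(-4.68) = -0.20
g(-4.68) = 0.55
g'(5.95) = -0.00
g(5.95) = 0.07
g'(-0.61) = 1.07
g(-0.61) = -0.24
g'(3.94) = -0.00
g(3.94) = 0.07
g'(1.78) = 0.01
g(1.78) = 0.07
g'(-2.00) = 0.12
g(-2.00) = 0.40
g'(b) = b*(-2*b - 8)/(b^2 + 8*b + 7)^2 + 1/(b^2 + 8*b + 7)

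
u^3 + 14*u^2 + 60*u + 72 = (u + 2)*(u + 6)^2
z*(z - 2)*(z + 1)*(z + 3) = z^4 + 2*z^3 - 5*z^2 - 6*z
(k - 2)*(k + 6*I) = k^2 - 2*k + 6*I*k - 12*I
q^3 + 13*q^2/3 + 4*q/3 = q*(q + 1/3)*(q + 4)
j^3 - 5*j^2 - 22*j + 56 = (j - 7)*(j - 2)*(j + 4)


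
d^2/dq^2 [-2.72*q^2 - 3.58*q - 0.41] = -5.44000000000000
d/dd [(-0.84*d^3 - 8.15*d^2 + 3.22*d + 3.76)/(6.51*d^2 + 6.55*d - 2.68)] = (-5.4684*d^4 - 11.004*d^3 - 67.5911*d^2 - 5.27119999999999*d - 33.2576)/(42.3801*d^4 + 85.281*d^3 + 8.0089*d^2 - 35.108*d + 7.1824)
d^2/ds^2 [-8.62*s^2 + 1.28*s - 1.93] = -17.2400000000000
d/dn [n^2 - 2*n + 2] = 2*n - 2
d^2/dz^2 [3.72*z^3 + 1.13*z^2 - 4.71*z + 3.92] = 22.32*z + 2.26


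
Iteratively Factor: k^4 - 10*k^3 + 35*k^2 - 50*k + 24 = (k - 3)*(k^3 - 7*k^2 + 14*k - 8) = (k - 4)*(k - 3)*(k^2 - 3*k + 2) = (k - 4)*(k - 3)*(k - 1)*(k - 2)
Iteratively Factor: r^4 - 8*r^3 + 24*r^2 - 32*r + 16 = (r - 2)*(r^3 - 6*r^2 + 12*r - 8) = (r - 2)^2*(r^2 - 4*r + 4) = (r - 2)^3*(r - 2)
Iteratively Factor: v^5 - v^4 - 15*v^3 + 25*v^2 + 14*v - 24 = (v - 2)*(v^4 + v^3 - 13*v^2 - v + 12) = (v - 3)*(v - 2)*(v^3 + 4*v^2 - v - 4) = (v - 3)*(v - 2)*(v - 1)*(v^2 + 5*v + 4) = (v - 3)*(v - 2)*(v - 1)*(v + 4)*(v + 1)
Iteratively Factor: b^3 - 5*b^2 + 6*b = (b)*(b^2 - 5*b + 6) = b*(b - 3)*(b - 2)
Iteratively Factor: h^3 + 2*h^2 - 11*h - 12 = (h + 1)*(h^2 + h - 12) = (h - 3)*(h + 1)*(h + 4)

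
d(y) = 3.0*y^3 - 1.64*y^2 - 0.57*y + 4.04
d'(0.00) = -0.57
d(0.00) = 4.04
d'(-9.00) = 757.95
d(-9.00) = -2310.67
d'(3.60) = 104.26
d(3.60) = 120.70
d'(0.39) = -0.48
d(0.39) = 3.75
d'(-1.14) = 14.87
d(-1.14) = -1.89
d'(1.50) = 14.76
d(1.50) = 9.62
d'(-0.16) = 0.19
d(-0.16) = 4.08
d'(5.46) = 249.83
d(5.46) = 440.35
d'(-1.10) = 13.93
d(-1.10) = -1.31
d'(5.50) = 253.64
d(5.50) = 450.42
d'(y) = 9.0*y^2 - 3.28*y - 0.57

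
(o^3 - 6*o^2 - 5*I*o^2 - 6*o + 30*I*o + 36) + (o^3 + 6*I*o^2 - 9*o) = 2*o^3 - 6*o^2 + I*o^2 - 15*o + 30*I*o + 36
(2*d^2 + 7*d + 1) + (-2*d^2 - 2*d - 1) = 5*d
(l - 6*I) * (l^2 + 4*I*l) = l^3 - 2*I*l^2 + 24*l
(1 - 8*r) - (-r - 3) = 4 - 7*r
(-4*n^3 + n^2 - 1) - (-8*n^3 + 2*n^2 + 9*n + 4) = 4*n^3 - n^2 - 9*n - 5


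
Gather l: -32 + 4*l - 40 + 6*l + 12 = 10*l - 60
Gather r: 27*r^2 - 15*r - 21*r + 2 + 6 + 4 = 27*r^2 - 36*r + 12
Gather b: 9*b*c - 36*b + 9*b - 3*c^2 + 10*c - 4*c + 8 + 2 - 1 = b*(9*c - 27) - 3*c^2 + 6*c + 9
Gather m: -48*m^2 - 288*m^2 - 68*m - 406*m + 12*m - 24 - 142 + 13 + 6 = -336*m^2 - 462*m - 147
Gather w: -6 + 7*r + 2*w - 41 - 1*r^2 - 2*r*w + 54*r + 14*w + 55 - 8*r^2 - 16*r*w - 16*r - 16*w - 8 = -9*r^2 - 18*r*w + 45*r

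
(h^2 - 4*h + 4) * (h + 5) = h^3 + h^2 - 16*h + 20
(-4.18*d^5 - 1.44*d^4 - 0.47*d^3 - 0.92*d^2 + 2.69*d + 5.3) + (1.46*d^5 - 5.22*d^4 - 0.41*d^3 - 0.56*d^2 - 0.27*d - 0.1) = -2.72*d^5 - 6.66*d^4 - 0.88*d^3 - 1.48*d^2 + 2.42*d + 5.2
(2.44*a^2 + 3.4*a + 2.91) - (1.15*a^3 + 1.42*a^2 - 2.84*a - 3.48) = -1.15*a^3 + 1.02*a^2 + 6.24*a + 6.39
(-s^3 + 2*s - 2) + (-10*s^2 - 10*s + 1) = -s^3 - 10*s^2 - 8*s - 1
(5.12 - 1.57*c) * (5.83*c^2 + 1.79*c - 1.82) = -9.1531*c^3 + 27.0393*c^2 + 12.0222*c - 9.3184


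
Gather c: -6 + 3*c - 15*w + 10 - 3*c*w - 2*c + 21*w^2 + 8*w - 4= c*(1 - 3*w) + 21*w^2 - 7*w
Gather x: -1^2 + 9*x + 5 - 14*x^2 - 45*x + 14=-14*x^2 - 36*x + 18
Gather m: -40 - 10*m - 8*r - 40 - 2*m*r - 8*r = m*(-2*r - 10) - 16*r - 80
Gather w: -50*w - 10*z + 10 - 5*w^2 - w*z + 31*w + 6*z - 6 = -5*w^2 + w*(-z - 19) - 4*z + 4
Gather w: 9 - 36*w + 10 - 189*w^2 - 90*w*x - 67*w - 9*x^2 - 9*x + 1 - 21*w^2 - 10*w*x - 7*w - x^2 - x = -210*w^2 + w*(-100*x - 110) - 10*x^2 - 10*x + 20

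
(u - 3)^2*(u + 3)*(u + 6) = u^4 + 3*u^3 - 27*u^2 - 27*u + 162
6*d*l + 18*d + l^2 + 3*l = (6*d + l)*(l + 3)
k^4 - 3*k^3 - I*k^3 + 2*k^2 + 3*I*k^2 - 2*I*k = k*(k - 2)*(k - 1)*(k - I)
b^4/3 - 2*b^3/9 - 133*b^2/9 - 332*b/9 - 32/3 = (b/3 + 1)*(b - 8)*(b + 1/3)*(b + 4)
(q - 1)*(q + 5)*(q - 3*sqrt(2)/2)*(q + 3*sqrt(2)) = q^4 + 3*sqrt(2)*q^3/2 + 4*q^3 - 14*q^2 + 6*sqrt(2)*q^2 - 36*q - 15*sqrt(2)*q/2 + 45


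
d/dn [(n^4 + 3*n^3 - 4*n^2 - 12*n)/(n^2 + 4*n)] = (2*n^3 + 15*n^2 + 24*n - 4)/(n^2 + 8*n + 16)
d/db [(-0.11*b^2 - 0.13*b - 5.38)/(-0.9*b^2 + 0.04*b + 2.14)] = (-0.1214*b^2 - 10.1548*b - 0.063)/(0.81*b^4 - 0.072*b^3 - 3.8504*b^2 + 0.1712*b + 4.5796)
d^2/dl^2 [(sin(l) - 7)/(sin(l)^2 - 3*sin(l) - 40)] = (sin(l)^5 - 25*sin(l)^4 + 301*sin(l)^3 - 1261*sin(l)^2 + 2074*sin(l) + 926)/(-sin(l)^2 + 3*sin(l) + 40)^3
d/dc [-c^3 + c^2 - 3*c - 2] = -3*c^2 + 2*c - 3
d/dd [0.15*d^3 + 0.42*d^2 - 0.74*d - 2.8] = 0.45*d^2 + 0.84*d - 0.74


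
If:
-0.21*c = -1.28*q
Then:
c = 6.09523809523809*q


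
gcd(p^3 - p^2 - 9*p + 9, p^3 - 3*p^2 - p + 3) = p^2 - 4*p + 3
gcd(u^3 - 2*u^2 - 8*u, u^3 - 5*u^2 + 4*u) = u^2 - 4*u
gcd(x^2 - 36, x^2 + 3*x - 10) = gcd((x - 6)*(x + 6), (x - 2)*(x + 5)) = 1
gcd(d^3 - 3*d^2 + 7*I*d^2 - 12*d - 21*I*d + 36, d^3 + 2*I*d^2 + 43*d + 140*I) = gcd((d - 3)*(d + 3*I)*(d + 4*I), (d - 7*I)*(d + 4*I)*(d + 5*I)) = d + 4*I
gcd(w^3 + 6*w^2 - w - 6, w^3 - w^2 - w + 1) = w^2 - 1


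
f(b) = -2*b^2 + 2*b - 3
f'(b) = 2 - 4*b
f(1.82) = -5.98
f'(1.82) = -5.28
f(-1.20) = -8.28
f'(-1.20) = 6.80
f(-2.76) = -23.76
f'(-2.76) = 13.04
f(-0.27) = -3.69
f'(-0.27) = 3.08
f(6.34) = -70.71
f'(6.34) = -23.36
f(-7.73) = -137.97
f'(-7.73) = 32.92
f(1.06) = -3.13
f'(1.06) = -2.24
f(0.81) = -2.69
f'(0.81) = -1.24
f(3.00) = -15.00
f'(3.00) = -10.00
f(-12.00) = -315.00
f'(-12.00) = 50.00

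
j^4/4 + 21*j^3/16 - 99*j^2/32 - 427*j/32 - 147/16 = (j/4 + 1/4)*(j - 7/2)*(j + 7/4)*(j + 6)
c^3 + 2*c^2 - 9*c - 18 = (c - 3)*(c + 2)*(c + 3)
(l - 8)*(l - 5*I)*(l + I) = l^3 - 8*l^2 - 4*I*l^2 + 5*l + 32*I*l - 40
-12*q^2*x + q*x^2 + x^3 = x*(-3*q + x)*(4*q + x)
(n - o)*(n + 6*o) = n^2 + 5*n*o - 6*o^2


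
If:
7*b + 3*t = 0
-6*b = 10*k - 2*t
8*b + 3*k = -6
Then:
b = -5/4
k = 4/3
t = 35/12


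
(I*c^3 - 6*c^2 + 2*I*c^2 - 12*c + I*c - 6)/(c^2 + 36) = I*(c^2 + 2*c + 1)/(c - 6*I)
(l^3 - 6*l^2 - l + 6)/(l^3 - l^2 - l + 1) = (l - 6)/(l - 1)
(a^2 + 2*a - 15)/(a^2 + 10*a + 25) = (a - 3)/(a + 5)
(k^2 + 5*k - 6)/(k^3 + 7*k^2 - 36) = (k - 1)/(k^2 + k - 6)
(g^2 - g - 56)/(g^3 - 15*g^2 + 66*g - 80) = (g + 7)/(g^2 - 7*g + 10)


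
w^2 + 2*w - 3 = (w - 1)*(w + 3)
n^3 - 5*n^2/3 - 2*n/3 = n*(n - 2)*(n + 1/3)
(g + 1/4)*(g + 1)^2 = g^3 + 9*g^2/4 + 3*g/2 + 1/4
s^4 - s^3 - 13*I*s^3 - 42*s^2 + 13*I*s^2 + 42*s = s*(s - 1)*(s - 7*I)*(s - 6*I)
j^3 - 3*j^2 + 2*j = j*(j - 2)*(j - 1)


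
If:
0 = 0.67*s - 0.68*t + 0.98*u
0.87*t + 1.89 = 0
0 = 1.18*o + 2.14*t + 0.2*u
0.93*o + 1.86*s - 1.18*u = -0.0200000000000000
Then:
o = 3.96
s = -2.05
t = -2.17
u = -0.10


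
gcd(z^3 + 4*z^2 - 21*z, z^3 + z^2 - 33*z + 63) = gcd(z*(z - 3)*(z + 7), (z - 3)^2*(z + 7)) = z^2 + 4*z - 21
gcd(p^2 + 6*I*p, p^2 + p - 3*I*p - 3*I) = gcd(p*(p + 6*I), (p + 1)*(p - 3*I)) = 1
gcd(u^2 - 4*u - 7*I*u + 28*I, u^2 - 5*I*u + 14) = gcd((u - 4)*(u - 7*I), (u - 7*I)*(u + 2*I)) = u - 7*I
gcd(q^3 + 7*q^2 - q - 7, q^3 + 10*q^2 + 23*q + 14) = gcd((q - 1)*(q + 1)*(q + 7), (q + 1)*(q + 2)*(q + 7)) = q^2 + 8*q + 7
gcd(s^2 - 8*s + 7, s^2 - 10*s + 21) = s - 7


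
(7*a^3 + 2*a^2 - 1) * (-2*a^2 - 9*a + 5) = -14*a^5 - 67*a^4 + 17*a^3 + 12*a^2 + 9*a - 5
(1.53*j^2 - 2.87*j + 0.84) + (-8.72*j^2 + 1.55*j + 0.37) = -7.19*j^2 - 1.32*j + 1.21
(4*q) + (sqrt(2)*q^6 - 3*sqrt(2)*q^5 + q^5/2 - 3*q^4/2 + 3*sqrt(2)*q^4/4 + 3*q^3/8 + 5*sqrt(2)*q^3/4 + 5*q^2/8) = sqrt(2)*q^6 - 3*sqrt(2)*q^5 + q^5/2 - 3*q^4/2 + 3*sqrt(2)*q^4/4 + 3*q^3/8 + 5*sqrt(2)*q^3/4 + 5*q^2/8 + 4*q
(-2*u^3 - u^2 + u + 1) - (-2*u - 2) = -2*u^3 - u^2 + 3*u + 3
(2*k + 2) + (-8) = 2*k - 6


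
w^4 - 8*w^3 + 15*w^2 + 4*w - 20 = (w - 5)*(w - 2)^2*(w + 1)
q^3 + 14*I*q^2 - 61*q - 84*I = (q + 3*I)*(q + 4*I)*(q + 7*I)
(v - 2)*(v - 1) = v^2 - 3*v + 2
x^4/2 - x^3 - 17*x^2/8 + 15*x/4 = x*(x/2 + 1)*(x - 5/2)*(x - 3/2)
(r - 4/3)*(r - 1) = r^2 - 7*r/3 + 4/3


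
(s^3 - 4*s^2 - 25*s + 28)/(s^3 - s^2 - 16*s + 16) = (s - 7)/(s - 4)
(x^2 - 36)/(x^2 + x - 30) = (x - 6)/(x - 5)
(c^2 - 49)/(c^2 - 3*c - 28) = (c + 7)/(c + 4)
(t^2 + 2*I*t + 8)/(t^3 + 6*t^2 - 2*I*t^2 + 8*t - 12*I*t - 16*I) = (t + 4*I)/(t^2 + 6*t + 8)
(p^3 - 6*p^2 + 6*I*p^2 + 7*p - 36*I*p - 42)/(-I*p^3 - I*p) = (I*p^2 - p*(7 + 6*I) + 42)/(p*(p + I))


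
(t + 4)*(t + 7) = t^2 + 11*t + 28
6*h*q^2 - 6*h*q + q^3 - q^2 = q*(6*h + q)*(q - 1)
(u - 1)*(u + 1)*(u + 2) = u^3 + 2*u^2 - u - 2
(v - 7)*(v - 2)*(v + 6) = v^3 - 3*v^2 - 40*v + 84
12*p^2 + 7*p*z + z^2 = (3*p + z)*(4*p + z)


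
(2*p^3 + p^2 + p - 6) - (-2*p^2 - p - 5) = 2*p^3 + 3*p^2 + 2*p - 1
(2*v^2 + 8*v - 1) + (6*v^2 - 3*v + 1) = 8*v^2 + 5*v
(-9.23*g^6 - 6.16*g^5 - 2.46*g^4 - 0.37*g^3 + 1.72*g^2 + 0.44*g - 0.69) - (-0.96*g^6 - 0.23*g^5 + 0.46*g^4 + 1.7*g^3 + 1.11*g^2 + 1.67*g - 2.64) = -8.27*g^6 - 5.93*g^5 - 2.92*g^4 - 2.07*g^3 + 0.61*g^2 - 1.23*g + 1.95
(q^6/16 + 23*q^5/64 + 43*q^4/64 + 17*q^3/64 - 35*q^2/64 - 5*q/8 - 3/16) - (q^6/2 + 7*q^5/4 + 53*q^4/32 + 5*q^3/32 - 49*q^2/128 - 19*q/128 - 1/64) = -7*q^6/16 - 89*q^5/64 - 63*q^4/64 + 7*q^3/64 - 21*q^2/128 - 61*q/128 - 11/64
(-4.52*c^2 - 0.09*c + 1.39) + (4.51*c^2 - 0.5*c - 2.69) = -0.00999999999999979*c^2 - 0.59*c - 1.3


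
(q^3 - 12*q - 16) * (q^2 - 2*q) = q^5 - 2*q^4 - 12*q^3 + 8*q^2 + 32*q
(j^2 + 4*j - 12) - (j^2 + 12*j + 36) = -8*j - 48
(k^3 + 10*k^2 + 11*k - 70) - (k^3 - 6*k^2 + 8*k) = 16*k^2 + 3*k - 70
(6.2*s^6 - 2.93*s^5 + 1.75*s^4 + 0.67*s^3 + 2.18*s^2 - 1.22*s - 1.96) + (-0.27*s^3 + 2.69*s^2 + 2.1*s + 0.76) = 6.2*s^6 - 2.93*s^5 + 1.75*s^4 + 0.4*s^3 + 4.87*s^2 + 0.88*s - 1.2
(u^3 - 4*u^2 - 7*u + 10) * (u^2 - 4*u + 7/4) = u^5 - 8*u^4 + 43*u^3/4 + 31*u^2 - 209*u/4 + 35/2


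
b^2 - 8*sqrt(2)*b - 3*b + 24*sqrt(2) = (b - 3)*(b - 8*sqrt(2))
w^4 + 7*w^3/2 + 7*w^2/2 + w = w*(w + 1/2)*(w + 1)*(w + 2)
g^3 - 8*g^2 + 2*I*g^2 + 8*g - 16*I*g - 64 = (g - 8)*(g - 2*I)*(g + 4*I)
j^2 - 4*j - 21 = (j - 7)*(j + 3)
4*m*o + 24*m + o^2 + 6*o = (4*m + o)*(o + 6)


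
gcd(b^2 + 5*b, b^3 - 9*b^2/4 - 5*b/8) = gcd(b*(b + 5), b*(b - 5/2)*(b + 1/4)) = b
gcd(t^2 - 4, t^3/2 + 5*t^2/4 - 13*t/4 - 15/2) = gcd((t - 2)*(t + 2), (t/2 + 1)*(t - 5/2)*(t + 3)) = t + 2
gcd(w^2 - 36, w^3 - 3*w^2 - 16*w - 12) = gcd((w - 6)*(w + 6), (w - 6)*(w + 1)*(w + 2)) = w - 6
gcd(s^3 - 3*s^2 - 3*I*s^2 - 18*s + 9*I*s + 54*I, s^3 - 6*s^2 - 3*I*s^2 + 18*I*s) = s^2 + s*(-6 - 3*I) + 18*I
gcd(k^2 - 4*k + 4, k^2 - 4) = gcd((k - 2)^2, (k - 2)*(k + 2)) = k - 2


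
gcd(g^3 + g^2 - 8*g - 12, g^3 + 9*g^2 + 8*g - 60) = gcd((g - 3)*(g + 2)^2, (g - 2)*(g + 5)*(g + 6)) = 1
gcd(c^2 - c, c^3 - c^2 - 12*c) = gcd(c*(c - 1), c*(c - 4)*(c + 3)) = c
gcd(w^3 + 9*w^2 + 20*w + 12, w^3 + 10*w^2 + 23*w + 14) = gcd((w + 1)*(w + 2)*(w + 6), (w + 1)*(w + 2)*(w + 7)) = w^2 + 3*w + 2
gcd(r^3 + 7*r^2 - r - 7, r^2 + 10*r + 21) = r + 7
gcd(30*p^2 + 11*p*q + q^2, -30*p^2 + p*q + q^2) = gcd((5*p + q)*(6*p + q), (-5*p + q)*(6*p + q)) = 6*p + q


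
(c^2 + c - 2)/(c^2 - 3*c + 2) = (c + 2)/(c - 2)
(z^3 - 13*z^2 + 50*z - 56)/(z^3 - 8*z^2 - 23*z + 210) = (z^2 - 6*z + 8)/(z^2 - z - 30)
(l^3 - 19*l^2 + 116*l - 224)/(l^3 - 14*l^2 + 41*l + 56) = (l - 4)/(l + 1)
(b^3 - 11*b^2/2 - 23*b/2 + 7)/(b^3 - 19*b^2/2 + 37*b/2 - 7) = (b + 2)/(b - 2)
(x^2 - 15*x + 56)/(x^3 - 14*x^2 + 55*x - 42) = (x - 8)/(x^2 - 7*x + 6)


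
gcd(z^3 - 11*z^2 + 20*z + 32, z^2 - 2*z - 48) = z - 8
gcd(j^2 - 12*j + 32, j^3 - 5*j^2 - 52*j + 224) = j^2 - 12*j + 32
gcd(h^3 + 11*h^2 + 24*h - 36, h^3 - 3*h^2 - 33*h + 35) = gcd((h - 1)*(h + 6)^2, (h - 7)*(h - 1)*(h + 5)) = h - 1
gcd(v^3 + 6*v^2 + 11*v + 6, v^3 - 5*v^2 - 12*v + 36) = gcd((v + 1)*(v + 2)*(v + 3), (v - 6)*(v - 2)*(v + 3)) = v + 3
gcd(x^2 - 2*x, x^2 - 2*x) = x^2 - 2*x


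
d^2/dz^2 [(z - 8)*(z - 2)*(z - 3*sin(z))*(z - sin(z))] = 4*z^3*sin(z) - 40*z^2*sin(z) - 24*z^2*cos(z) + 6*z^2*cos(2*z) + 12*z^2 + 40*z*sin(z) + 12*z*sin(2*z) + 160*z*cos(z) - 60*z*cos(2*z) - 60*z + 80*sin(z) - 60*sin(2*z) - 128*cos(z) + 93*cos(2*z) + 35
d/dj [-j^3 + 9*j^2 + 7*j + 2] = -3*j^2 + 18*j + 7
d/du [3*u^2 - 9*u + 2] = 6*u - 9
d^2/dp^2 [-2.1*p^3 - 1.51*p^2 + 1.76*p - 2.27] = -12.6*p - 3.02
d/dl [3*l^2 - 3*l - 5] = 6*l - 3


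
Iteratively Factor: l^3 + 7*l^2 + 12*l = (l + 4)*(l^2 + 3*l) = (l + 3)*(l + 4)*(l)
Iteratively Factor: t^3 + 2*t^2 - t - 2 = (t + 1)*(t^2 + t - 2) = (t - 1)*(t + 1)*(t + 2)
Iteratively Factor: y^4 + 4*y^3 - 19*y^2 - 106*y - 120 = (y + 4)*(y^3 - 19*y - 30) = (y + 3)*(y + 4)*(y^2 - 3*y - 10) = (y - 5)*(y + 3)*(y + 4)*(y + 2)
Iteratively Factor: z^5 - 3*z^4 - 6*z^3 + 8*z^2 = (z - 4)*(z^4 + z^3 - 2*z^2) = z*(z - 4)*(z^3 + z^2 - 2*z) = z*(z - 4)*(z - 1)*(z^2 + 2*z) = z*(z - 4)*(z - 1)*(z + 2)*(z)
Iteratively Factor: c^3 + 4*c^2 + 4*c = (c + 2)*(c^2 + 2*c) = (c + 2)^2*(c)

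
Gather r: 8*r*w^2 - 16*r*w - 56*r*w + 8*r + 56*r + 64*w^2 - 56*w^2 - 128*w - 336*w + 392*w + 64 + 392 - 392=r*(8*w^2 - 72*w + 64) + 8*w^2 - 72*w + 64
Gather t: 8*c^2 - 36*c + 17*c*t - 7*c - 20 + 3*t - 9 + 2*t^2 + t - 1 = 8*c^2 - 43*c + 2*t^2 + t*(17*c + 4) - 30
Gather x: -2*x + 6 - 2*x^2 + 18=-2*x^2 - 2*x + 24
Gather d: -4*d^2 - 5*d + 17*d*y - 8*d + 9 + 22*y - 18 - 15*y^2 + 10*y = -4*d^2 + d*(17*y - 13) - 15*y^2 + 32*y - 9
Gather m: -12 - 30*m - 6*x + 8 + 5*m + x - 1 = -25*m - 5*x - 5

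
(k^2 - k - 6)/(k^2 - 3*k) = (k + 2)/k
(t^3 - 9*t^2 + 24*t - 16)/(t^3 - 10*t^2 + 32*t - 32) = (t - 1)/(t - 2)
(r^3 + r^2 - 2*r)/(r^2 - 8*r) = (r^2 + r - 2)/(r - 8)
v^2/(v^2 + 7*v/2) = 2*v/(2*v + 7)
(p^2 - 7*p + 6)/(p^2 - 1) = (p - 6)/(p + 1)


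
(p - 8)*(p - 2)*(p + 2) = p^3 - 8*p^2 - 4*p + 32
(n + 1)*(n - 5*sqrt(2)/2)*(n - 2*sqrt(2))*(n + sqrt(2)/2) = n^4 - 4*sqrt(2)*n^3 + n^3 - 4*sqrt(2)*n^2 + 11*n^2/2 + 11*n/2 + 5*sqrt(2)*n + 5*sqrt(2)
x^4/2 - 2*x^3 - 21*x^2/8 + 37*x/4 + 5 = (x/2 + 1)*(x - 4)*(x - 5/2)*(x + 1/2)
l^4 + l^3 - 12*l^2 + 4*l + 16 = (l - 2)^2*(l + 1)*(l + 4)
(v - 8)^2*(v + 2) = v^3 - 14*v^2 + 32*v + 128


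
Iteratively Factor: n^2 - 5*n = (n)*(n - 5)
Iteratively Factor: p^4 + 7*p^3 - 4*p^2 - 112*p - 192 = (p - 4)*(p^3 + 11*p^2 + 40*p + 48) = (p - 4)*(p + 3)*(p^2 + 8*p + 16) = (p - 4)*(p + 3)*(p + 4)*(p + 4)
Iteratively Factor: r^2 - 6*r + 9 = (r - 3)*(r - 3)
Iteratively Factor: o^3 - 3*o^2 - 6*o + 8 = (o - 1)*(o^2 - 2*o - 8) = (o - 1)*(o + 2)*(o - 4)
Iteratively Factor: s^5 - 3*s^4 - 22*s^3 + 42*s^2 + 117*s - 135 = (s + 3)*(s^4 - 6*s^3 - 4*s^2 + 54*s - 45) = (s - 1)*(s + 3)*(s^3 - 5*s^2 - 9*s + 45) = (s - 5)*(s - 1)*(s + 3)*(s^2 - 9) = (s - 5)*(s - 3)*(s - 1)*(s + 3)*(s + 3)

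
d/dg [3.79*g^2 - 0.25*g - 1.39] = 7.58*g - 0.25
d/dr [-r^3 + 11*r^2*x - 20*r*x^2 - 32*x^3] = -3*r^2 + 22*r*x - 20*x^2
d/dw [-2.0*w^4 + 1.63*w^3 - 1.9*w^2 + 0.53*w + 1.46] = -8.0*w^3 + 4.89*w^2 - 3.8*w + 0.53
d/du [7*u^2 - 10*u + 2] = 14*u - 10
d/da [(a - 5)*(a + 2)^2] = (a + 2)*(3*a - 8)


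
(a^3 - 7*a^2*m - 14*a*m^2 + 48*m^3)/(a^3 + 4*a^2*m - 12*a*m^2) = (a^2 - 5*a*m - 24*m^2)/(a*(a + 6*m))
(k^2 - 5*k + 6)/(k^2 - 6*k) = (k^2 - 5*k + 6)/(k*(k - 6))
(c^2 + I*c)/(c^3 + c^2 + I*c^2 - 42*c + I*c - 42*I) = c/(c^2 + c - 42)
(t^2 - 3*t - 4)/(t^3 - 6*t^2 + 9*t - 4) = (t + 1)/(t^2 - 2*t + 1)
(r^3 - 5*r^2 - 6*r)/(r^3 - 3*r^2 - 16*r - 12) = r/(r + 2)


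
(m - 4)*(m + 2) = m^2 - 2*m - 8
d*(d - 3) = d^2 - 3*d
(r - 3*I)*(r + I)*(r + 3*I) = r^3 + I*r^2 + 9*r + 9*I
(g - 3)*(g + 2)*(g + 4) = g^3 + 3*g^2 - 10*g - 24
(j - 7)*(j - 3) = j^2 - 10*j + 21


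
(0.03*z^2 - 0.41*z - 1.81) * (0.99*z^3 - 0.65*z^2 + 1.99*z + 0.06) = 0.0297*z^5 - 0.4254*z^4 - 1.4657*z^3 + 0.3624*z^2 - 3.6265*z - 0.1086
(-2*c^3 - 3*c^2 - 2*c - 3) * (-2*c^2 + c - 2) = 4*c^5 + 4*c^4 + 5*c^3 + 10*c^2 + c + 6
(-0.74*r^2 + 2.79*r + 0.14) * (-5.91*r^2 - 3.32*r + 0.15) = 4.3734*r^4 - 14.0321*r^3 - 10.2012*r^2 - 0.0463000000000001*r + 0.021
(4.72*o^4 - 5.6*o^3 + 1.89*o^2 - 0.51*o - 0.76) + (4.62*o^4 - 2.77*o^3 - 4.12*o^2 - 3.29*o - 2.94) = 9.34*o^4 - 8.37*o^3 - 2.23*o^2 - 3.8*o - 3.7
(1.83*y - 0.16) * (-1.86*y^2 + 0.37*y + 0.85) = -3.4038*y^3 + 0.9747*y^2 + 1.4963*y - 0.136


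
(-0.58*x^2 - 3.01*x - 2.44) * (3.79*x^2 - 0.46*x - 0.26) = -2.1982*x^4 - 11.1411*x^3 - 7.7122*x^2 + 1.905*x + 0.6344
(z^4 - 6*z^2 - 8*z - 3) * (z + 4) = z^5 + 4*z^4 - 6*z^3 - 32*z^2 - 35*z - 12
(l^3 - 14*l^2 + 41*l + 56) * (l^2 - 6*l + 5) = l^5 - 20*l^4 + 130*l^3 - 260*l^2 - 131*l + 280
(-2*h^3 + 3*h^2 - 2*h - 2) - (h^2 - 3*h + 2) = -2*h^3 + 2*h^2 + h - 4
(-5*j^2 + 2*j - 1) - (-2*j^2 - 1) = -3*j^2 + 2*j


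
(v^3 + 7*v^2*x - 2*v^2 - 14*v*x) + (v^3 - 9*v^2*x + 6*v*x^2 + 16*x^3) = 2*v^3 - 2*v^2*x - 2*v^2 + 6*v*x^2 - 14*v*x + 16*x^3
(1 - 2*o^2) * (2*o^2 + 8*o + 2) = -4*o^4 - 16*o^3 - 2*o^2 + 8*o + 2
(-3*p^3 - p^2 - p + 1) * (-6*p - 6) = 18*p^4 + 24*p^3 + 12*p^2 - 6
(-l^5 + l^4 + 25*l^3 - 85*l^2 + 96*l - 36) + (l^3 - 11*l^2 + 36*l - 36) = -l^5 + l^4 + 26*l^3 - 96*l^2 + 132*l - 72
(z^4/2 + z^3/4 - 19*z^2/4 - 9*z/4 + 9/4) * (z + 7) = z^5/2 + 15*z^4/4 - 3*z^3 - 71*z^2/2 - 27*z/2 + 63/4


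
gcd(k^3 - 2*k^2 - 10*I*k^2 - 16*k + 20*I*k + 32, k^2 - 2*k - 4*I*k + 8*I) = k - 2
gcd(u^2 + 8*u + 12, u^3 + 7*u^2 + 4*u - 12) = u^2 + 8*u + 12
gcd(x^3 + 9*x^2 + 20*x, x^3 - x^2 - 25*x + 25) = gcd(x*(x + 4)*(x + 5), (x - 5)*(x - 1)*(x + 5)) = x + 5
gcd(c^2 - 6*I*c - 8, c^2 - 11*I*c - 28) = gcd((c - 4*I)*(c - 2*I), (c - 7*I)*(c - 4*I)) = c - 4*I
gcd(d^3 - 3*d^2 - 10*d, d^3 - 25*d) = d^2 - 5*d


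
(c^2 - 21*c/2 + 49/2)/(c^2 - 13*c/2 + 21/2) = (c - 7)/(c - 3)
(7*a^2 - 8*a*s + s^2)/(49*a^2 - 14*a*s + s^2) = (-a + s)/(-7*a + s)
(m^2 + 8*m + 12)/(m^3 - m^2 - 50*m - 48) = (m + 2)/(m^2 - 7*m - 8)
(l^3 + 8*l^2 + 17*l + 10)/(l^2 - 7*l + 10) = (l^3 + 8*l^2 + 17*l + 10)/(l^2 - 7*l + 10)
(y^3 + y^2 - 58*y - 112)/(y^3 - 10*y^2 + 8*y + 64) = (y + 7)/(y - 4)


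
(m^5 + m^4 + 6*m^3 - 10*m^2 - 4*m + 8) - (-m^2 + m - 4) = m^5 + m^4 + 6*m^3 - 9*m^2 - 5*m + 12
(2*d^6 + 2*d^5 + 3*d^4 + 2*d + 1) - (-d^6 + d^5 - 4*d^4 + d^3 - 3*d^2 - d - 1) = 3*d^6 + d^5 + 7*d^4 - d^3 + 3*d^2 + 3*d + 2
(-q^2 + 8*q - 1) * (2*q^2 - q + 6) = -2*q^4 + 17*q^3 - 16*q^2 + 49*q - 6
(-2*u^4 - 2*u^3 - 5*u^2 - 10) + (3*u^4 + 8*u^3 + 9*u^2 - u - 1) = u^4 + 6*u^3 + 4*u^2 - u - 11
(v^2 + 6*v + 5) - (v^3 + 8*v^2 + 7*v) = -v^3 - 7*v^2 - v + 5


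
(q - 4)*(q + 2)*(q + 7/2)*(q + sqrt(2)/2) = q^4 + sqrt(2)*q^3/2 + 3*q^3/2 - 15*q^2 + 3*sqrt(2)*q^2/4 - 28*q - 15*sqrt(2)*q/2 - 14*sqrt(2)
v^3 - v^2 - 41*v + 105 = (v - 5)*(v - 3)*(v + 7)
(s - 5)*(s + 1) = s^2 - 4*s - 5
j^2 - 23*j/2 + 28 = (j - 8)*(j - 7/2)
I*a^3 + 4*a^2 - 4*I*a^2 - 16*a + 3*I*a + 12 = (a - 3)*(a - 4*I)*(I*a - I)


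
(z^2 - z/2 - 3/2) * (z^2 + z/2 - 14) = z^4 - 63*z^2/4 + 25*z/4 + 21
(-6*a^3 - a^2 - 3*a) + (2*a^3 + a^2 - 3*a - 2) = -4*a^3 - 6*a - 2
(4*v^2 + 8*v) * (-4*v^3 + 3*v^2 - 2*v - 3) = -16*v^5 - 20*v^4 + 16*v^3 - 28*v^2 - 24*v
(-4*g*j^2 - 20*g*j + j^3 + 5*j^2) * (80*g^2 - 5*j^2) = -320*g^3*j^2 - 1600*g^3*j + 80*g^2*j^3 + 400*g^2*j^2 + 20*g*j^4 + 100*g*j^3 - 5*j^5 - 25*j^4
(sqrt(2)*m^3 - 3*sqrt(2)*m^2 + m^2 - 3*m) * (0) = 0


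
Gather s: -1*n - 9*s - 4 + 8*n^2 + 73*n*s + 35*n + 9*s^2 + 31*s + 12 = 8*n^2 + 34*n + 9*s^2 + s*(73*n + 22) + 8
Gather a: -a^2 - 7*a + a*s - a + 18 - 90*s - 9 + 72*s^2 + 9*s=-a^2 + a*(s - 8) + 72*s^2 - 81*s + 9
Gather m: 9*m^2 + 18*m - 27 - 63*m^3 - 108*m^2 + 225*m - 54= -63*m^3 - 99*m^2 + 243*m - 81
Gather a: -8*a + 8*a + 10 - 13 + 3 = 0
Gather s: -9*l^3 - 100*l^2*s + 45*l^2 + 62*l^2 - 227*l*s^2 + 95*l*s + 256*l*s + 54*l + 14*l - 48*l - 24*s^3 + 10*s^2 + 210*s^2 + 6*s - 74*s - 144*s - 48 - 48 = -9*l^3 + 107*l^2 + 20*l - 24*s^3 + s^2*(220 - 227*l) + s*(-100*l^2 + 351*l - 212) - 96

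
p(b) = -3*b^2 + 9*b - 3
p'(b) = 9 - 6*b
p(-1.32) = -20.11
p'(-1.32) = 16.92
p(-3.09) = -59.45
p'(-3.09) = 27.54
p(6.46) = -70.05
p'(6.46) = -29.76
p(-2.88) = -53.80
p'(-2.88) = 26.28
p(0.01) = -2.91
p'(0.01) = 8.94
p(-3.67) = -76.44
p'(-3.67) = 31.02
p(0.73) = 1.97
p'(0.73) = 4.62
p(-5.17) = -129.72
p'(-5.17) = 40.02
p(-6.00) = -165.00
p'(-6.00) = 45.00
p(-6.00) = -165.00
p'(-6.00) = 45.00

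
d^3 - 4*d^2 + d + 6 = (d - 3)*(d - 2)*(d + 1)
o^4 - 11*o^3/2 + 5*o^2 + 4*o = o*(o - 4)*(o - 2)*(o + 1/2)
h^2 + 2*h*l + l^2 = (h + l)^2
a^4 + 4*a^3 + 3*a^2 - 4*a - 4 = (a - 1)*(a + 1)*(a + 2)^2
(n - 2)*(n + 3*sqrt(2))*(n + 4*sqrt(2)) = n^3 - 2*n^2 + 7*sqrt(2)*n^2 - 14*sqrt(2)*n + 24*n - 48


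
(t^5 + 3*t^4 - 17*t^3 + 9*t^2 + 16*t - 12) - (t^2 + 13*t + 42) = t^5 + 3*t^4 - 17*t^3 + 8*t^2 + 3*t - 54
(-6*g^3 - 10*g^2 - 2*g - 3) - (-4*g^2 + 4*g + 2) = -6*g^3 - 6*g^2 - 6*g - 5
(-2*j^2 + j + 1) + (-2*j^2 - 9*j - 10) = -4*j^2 - 8*j - 9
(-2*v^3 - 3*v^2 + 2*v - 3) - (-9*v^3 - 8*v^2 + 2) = 7*v^3 + 5*v^2 + 2*v - 5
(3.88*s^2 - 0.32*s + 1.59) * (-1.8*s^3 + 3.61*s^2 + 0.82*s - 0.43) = -6.984*s^5 + 14.5828*s^4 - 0.835600000000001*s^3 + 3.8091*s^2 + 1.4414*s - 0.6837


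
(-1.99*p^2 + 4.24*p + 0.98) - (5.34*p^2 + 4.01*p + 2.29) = -7.33*p^2 + 0.23*p - 1.31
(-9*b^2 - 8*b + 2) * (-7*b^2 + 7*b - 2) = 63*b^4 - 7*b^3 - 52*b^2 + 30*b - 4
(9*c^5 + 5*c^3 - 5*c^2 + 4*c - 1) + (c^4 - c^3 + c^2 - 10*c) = 9*c^5 + c^4 + 4*c^3 - 4*c^2 - 6*c - 1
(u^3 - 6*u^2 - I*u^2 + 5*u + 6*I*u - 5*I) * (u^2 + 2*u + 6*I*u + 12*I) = u^5 - 4*u^4 + 5*I*u^4 - u^3 - 20*I*u^3 - 14*u^2 - 35*I*u^2 - 42*u + 50*I*u + 60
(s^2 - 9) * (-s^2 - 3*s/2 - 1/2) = -s^4 - 3*s^3/2 + 17*s^2/2 + 27*s/2 + 9/2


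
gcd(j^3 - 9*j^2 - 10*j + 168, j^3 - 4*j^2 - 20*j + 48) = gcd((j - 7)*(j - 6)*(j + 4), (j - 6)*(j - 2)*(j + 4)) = j^2 - 2*j - 24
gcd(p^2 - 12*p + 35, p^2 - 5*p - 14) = p - 7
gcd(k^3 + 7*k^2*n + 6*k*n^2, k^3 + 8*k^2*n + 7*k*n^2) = k^2 + k*n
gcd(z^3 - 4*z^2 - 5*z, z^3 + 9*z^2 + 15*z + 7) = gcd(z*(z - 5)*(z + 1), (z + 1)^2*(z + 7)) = z + 1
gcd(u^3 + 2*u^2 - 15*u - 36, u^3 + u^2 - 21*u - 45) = u^2 + 6*u + 9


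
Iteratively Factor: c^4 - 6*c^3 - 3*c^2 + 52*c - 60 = (c - 2)*(c^3 - 4*c^2 - 11*c + 30) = (c - 5)*(c - 2)*(c^2 + c - 6) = (c - 5)*(c - 2)^2*(c + 3)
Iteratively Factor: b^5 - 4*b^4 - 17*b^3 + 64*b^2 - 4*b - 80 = (b + 4)*(b^4 - 8*b^3 + 15*b^2 + 4*b - 20) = (b + 1)*(b + 4)*(b^3 - 9*b^2 + 24*b - 20) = (b - 5)*(b + 1)*(b + 4)*(b^2 - 4*b + 4) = (b - 5)*(b - 2)*(b + 1)*(b + 4)*(b - 2)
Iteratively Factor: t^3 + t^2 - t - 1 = (t + 1)*(t^2 - 1) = (t + 1)^2*(t - 1)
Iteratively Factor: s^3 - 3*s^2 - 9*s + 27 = (s - 3)*(s^2 - 9) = (s - 3)*(s + 3)*(s - 3)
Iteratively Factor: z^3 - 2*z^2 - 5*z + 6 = (z + 2)*(z^2 - 4*z + 3) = (z - 1)*(z + 2)*(z - 3)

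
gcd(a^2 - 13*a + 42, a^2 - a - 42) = a - 7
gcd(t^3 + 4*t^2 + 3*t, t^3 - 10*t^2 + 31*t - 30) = 1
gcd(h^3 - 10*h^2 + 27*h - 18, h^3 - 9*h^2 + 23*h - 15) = h^2 - 4*h + 3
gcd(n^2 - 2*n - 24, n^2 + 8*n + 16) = n + 4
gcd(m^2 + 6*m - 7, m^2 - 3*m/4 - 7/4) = 1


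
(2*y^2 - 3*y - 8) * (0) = 0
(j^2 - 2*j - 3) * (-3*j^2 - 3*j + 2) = -3*j^4 + 3*j^3 + 17*j^2 + 5*j - 6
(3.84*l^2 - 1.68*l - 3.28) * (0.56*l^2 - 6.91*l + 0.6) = 2.1504*l^4 - 27.4752*l^3 + 12.076*l^2 + 21.6568*l - 1.968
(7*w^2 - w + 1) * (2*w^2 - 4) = 14*w^4 - 2*w^3 - 26*w^2 + 4*w - 4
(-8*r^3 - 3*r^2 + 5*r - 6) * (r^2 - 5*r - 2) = -8*r^5 + 37*r^4 + 36*r^3 - 25*r^2 + 20*r + 12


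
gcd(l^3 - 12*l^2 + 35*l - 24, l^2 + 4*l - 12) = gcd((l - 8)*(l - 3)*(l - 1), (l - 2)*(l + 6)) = 1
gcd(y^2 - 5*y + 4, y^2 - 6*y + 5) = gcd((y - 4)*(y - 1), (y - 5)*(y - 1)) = y - 1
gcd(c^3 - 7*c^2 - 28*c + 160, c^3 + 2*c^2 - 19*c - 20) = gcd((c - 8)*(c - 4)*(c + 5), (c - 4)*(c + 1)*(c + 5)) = c^2 + c - 20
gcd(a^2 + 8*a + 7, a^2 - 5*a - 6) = a + 1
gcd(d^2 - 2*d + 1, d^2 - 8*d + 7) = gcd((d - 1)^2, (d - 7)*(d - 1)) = d - 1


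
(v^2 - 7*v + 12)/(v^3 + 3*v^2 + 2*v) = (v^2 - 7*v + 12)/(v*(v^2 + 3*v + 2))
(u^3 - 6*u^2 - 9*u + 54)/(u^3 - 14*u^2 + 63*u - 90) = (u + 3)/(u - 5)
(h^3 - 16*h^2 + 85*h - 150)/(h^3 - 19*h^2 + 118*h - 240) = (h - 5)/(h - 8)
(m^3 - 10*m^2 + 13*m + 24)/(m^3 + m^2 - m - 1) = (m^2 - 11*m + 24)/(m^2 - 1)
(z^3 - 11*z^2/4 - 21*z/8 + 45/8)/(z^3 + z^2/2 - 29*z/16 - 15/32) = 4*(z - 3)/(4*z + 1)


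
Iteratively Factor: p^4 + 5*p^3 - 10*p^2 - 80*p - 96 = (p + 3)*(p^3 + 2*p^2 - 16*p - 32) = (p + 2)*(p + 3)*(p^2 - 16) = (p - 4)*(p + 2)*(p + 3)*(p + 4)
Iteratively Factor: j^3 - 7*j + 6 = (j - 1)*(j^2 + j - 6) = (j - 1)*(j + 3)*(j - 2)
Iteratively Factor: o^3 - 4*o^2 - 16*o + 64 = (o - 4)*(o^2 - 16) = (o - 4)*(o + 4)*(o - 4)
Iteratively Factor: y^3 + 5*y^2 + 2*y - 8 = (y + 4)*(y^2 + y - 2) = (y - 1)*(y + 4)*(y + 2)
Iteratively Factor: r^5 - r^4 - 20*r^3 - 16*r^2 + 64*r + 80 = (r + 2)*(r^4 - 3*r^3 - 14*r^2 + 12*r + 40) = (r - 2)*(r + 2)*(r^3 - r^2 - 16*r - 20) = (r - 5)*(r - 2)*(r + 2)*(r^2 + 4*r + 4) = (r - 5)*(r - 2)*(r + 2)^2*(r + 2)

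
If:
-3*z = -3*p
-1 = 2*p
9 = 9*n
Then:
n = 1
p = -1/2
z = -1/2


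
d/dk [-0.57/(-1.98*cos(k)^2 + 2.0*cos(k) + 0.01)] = (2.2572*cos(k) - 1.14)*sin(k)/(-1.98*cos(k)^2 + 2.0*cos(k) + 0.01)^2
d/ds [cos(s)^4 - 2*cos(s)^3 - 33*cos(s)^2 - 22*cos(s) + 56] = 2*(-2*cos(s)^3 + 3*cos(s)^2 + 33*cos(s) + 11)*sin(s)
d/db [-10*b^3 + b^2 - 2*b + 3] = -30*b^2 + 2*b - 2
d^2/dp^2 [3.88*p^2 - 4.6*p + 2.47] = 7.76000000000000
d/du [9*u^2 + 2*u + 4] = 18*u + 2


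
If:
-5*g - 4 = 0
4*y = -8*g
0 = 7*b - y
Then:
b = 8/35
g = -4/5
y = 8/5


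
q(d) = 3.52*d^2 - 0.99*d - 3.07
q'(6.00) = 41.25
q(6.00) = 117.71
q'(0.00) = -0.99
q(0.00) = -3.07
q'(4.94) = 33.79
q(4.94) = 77.94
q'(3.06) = 20.55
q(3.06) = 26.86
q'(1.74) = 11.26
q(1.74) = 5.86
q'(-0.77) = -6.41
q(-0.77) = -0.22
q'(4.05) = 27.52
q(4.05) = 50.66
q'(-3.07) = -22.60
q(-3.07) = 33.14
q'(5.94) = 40.83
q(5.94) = 115.25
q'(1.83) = 11.89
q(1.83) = 6.91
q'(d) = 7.04*d - 0.99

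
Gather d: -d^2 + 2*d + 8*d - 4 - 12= -d^2 + 10*d - 16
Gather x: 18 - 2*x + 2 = 20 - 2*x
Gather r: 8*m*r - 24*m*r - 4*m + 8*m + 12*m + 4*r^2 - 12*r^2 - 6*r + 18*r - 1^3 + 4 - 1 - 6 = 16*m - 8*r^2 + r*(12 - 16*m) - 4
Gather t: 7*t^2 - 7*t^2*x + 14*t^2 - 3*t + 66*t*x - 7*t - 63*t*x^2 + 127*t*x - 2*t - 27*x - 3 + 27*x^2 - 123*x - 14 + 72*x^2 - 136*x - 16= t^2*(21 - 7*x) + t*(-63*x^2 + 193*x - 12) + 99*x^2 - 286*x - 33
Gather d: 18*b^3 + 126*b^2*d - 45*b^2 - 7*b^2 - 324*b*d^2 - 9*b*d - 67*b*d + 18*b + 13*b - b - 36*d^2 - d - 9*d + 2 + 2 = 18*b^3 - 52*b^2 + 30*b + d^2*(-324*b - 36) + d*(126*b^2 - 76*b - 10) + 4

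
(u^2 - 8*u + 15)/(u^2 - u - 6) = (u - 5)/(u + 2)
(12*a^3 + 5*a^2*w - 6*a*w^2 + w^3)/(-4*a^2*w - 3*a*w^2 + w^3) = (-3*a + w)/w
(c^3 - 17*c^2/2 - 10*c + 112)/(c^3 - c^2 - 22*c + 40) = (c^2 - 9*c/2 - 28)/(c^2 + 3*c - 10)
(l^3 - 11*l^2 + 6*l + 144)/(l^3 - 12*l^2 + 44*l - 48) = (l^2 - 5*l - 24)/(l^2 - 6*l + 8)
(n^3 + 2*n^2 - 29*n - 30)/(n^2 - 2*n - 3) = (n^2 + n - 30)/(n - 3)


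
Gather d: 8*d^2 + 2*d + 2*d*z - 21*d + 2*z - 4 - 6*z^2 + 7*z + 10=8*d^2 + d*(2*z - 19) - 6*z^2 + 9*z + 6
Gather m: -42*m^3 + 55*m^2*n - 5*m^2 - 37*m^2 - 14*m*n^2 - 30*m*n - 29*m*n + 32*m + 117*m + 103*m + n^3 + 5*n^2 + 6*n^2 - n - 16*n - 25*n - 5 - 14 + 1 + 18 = -42*m^3 + m^2*(55*n - 42) + m*(-14*n^2 - 59*n + 252) + n^3 + 11*n^2 - 42*n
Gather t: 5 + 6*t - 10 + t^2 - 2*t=t^2 + 4*t - 5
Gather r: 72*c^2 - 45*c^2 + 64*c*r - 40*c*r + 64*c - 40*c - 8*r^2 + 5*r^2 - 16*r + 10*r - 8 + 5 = 27*c^2 + 24*c - 3*r^2 + r*(24*c - 6) - 3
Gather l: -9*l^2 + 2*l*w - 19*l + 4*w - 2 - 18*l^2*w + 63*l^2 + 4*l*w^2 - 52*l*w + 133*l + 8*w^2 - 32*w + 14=l^2*(54 - 18*w) + l*(4*w^2 - 50*w + 114) + 8*w^2 - 28*w + 12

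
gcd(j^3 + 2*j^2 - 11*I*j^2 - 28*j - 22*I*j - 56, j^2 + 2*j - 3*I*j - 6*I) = j + 2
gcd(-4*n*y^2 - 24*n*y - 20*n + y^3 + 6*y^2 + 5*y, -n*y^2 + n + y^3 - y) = y + 1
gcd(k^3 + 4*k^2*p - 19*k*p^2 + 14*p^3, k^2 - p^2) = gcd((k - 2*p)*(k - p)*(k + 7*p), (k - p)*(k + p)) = -k + p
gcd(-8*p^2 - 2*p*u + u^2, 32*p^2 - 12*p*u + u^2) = 4*p - u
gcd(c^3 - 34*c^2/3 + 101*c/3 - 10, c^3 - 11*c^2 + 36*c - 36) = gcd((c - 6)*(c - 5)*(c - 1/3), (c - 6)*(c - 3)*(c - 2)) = c - 6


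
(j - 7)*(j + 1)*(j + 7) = j^3 + j^2 - 49*j - 49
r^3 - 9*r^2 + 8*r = r*(r - 8)*(r - 1)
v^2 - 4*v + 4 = (v - 2)^2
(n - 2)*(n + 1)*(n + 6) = n^3 + 5*n^2 - 8*n - 12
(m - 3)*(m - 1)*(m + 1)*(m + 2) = m^4 - m^3 - 7*m^2 + m + 6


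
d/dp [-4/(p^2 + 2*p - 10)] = 8*(p + 1)/(p^2 + 2*p - 10)^2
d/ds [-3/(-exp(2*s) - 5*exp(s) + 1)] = (-6*exp(s) - 15)*exp(s)/(exp(2*s) + 5*exp(s) - 1)^2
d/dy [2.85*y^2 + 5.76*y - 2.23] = 5.7*y + 5.76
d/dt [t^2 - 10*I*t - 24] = 2*t - 10*I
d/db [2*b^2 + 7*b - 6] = 4*b + 7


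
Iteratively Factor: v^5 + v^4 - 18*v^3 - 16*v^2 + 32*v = (v + 2)*(v^4 - v^3 - 16*v^2 + 16*v) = (v + 2)*(v + 4)*(v^3 - 5*v^2 + 4*v) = v*(v + 2)*(v + 4)*(v^2 - 5*v + 4) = v*(v - 1)*(v + 2)*(v + 4)*(v - 4)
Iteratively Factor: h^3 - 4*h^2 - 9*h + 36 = (h - 3)*(h^2 - h - 12) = (h - 3)*(h + 3)*(h - 4)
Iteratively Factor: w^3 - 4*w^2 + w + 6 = (w + 1)*(w^2 - 5*w + 6) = (w - 3)*(w + 1)*(w - 2)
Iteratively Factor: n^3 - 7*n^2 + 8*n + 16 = (n - 4)*(n^2 - 3*n - 4) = (n - 4)*(n + 1)*(n - 4)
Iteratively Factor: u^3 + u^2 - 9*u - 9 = (u + 3)*(u^2 - 2*u - 3) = (u - 3)*(u + 3)*(u + 1)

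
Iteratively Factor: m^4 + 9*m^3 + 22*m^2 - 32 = (m + 4)*(m^3 + 5*m^2 + 2*m - 8) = (m + 2)*(m + 4)*(m^2 + 3*m - 4) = (m + 2)*(m + 4)^2*(m - 1)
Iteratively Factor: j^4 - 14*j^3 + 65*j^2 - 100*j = (j - 5)*(j^3 - 9*j^2 + 20*j) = (j - 5)^2*(j^2 - 4*j) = (j - 5)^2*(j - 4)*(j)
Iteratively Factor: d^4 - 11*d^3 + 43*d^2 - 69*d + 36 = (d - 4)*(d^3 - 7*d^2 + 15*d - 9) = (d - 4)*(d - 3)*(d^2 - 4*d + 3) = (d - 4)*(d - 3)*(d - 1)*(d - 3)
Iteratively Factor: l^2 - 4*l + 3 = (l - 1)*(l - 3)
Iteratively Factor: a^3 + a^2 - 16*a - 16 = (a - 4)*(a^2 + 5*a + 4) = (a - 4)*(a + 4)*(a + 1)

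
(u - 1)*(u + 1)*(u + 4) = u^3 + 4*u^2 - u - 4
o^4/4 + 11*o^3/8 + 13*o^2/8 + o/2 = o*(o/4 + 1)*(o + 1/2)*(o + 1)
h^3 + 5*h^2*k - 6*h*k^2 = h*(h - k)*(h + 6*k)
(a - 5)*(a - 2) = a^2 - 7*a + 10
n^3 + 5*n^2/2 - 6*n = n*(n - 3/2)*(n + 4)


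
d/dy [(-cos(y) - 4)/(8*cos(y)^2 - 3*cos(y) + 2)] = (8*sin(y)^2 - 64*cos(y) + 6)*sin(y)/(8*cos(y)^2 - 3*cos(y) + 2)^2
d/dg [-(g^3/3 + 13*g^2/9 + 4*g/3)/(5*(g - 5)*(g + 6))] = (-3*g^4 - 6*g^3 + 269*g^2 + 780*g + 360)/(45*(g^4 + 2*g^3 - 59*g^2 - 60*g + 900))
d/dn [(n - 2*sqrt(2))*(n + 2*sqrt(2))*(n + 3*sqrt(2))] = 3*n^2 + 6*sqrt(2)*n - 8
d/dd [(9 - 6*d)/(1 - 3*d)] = 21/(3*d - 1)^2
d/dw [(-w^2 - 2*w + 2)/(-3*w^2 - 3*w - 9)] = (-w^2 + 10*w + 8)/(3*(w^4 + 2*w^3 + 7*w^2 + 6*w + 9))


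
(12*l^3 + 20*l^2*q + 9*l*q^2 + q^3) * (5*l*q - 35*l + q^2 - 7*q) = 60*l^4*q - 420*l^4 + 112*l^3*q^2 - 784*l^3*q + 65*l^2*q^3 - 455*l^2*q^2 + 14*l*q^4 - 98*l*q^3 + q^5 - 7*q^4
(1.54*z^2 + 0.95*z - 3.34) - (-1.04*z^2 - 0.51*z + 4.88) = 2.58*z^2 + 1.46*z - 8.22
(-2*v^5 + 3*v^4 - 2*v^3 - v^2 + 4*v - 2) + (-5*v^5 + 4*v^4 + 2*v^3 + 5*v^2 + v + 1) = -7*v^5 + 7*v^4 + 4*v^2 + 5*v - 1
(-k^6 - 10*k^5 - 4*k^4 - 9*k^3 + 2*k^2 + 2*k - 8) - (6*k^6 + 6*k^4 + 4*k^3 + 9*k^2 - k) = -7*k^6 - 10*k^5 - 10*k^4 - 13*k^3 - 7*k^2 + 3*k - 8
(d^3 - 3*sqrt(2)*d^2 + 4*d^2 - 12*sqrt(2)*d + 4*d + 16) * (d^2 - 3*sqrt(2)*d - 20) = d^5 - 6*sqrt(2)*d^4 + 4*d^4 - 24*sqrt(2)*d^3 + 2*d^3 + 8*d^2 + 48*sqrt(2)*d^2 - 80*d + 192*sqrt(2)*d - 320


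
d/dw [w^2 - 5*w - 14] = 2*w - 5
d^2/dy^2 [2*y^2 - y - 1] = 4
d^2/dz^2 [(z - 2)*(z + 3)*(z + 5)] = 6*z + 12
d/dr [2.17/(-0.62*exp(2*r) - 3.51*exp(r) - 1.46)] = (2.6908*exp(r) + 7.6167)*exp(r)/(0.62*exp(2*r) + 3.51*exp(r) + 1.46)^2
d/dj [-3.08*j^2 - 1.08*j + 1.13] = -6.16*j - 1.08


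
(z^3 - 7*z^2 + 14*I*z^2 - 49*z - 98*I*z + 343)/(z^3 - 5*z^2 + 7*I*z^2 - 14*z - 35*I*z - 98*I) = (z + 7*I)/(z + 2)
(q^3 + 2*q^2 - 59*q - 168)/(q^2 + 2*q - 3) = (q^2 - q - 56)/(q - 1)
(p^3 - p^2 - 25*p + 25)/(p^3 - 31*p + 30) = (p + 5)/(p + 6)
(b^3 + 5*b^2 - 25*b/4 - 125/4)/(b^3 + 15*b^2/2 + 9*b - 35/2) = (4*b^2 - 25)/(2*(2*b^2 + 5*b - 7))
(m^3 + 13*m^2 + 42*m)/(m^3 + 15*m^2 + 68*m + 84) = m/(m + 2)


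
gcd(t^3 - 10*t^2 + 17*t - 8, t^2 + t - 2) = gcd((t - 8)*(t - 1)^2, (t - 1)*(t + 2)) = t - 1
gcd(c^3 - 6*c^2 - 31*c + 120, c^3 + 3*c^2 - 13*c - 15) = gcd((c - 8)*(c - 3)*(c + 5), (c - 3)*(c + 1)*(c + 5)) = c^2 + 2*c - 15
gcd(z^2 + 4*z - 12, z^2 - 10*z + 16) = z - 2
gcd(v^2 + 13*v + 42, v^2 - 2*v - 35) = 1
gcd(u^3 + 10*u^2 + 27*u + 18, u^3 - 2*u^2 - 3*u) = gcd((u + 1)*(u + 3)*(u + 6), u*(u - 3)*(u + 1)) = u + 1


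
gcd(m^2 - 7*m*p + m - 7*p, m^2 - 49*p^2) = -m + 7*p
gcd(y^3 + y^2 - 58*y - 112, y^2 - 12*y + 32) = y - 8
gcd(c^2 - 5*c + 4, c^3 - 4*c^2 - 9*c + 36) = c - 4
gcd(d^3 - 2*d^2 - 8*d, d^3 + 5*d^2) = d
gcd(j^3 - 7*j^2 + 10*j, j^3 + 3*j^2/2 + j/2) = j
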